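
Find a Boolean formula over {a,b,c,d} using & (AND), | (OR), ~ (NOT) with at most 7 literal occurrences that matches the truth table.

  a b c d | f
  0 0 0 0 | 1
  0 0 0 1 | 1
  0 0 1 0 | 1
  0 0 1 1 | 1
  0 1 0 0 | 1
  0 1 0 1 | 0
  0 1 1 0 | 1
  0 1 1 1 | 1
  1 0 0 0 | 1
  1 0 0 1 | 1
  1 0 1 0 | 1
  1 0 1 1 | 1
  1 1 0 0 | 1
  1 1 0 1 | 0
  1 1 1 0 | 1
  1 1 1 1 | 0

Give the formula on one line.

((c & (~a & b)) | (~b | ~d))

  ~a = 1111111100000000
  (~a & b) = 0000111100000000
  (c & (~a & b)) = 0000001100000000
  ~b = 1111000011110000
  ~d = 1010101010101010
  (~b | ~d) = 1111101011111010
  ((c & (~a & b)) | (~b | ~d)) = 1111101111111010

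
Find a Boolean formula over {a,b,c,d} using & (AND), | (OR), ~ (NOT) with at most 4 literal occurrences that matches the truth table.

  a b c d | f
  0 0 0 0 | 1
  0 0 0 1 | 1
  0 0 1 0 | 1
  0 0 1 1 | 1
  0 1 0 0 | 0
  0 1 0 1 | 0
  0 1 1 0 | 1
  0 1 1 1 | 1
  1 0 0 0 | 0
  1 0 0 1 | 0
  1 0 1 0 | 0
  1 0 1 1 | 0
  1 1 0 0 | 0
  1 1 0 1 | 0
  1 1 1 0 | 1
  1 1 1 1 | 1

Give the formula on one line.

((~b & ~a) | (b & c))

  ~b = 1111000011110000
  ~a = 1111111100000000
  (~b & ~a) = 1111000000000000
  (b & c) = 0000001100000011
  ((~b & ~a) | (b & c)) = 1111001100000011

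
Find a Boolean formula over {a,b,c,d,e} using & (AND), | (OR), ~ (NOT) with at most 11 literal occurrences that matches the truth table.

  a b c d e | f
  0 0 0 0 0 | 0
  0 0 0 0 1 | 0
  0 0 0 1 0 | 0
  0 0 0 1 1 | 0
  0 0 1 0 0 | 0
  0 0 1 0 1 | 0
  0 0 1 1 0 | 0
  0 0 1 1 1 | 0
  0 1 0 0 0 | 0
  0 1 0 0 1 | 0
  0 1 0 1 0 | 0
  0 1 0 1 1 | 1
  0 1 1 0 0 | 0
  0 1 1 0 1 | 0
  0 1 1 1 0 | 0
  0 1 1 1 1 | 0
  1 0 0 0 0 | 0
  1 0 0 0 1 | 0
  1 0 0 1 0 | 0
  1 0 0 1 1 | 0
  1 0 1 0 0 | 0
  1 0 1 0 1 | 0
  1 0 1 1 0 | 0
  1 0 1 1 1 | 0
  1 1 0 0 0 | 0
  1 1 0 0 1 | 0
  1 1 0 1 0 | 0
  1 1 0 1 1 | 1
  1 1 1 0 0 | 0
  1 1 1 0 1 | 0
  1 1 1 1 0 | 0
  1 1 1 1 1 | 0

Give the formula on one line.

  ~c = 11110000111100001111000011110000
  (~c & e) = 01010000010100000101000001010000
  ~e = 10101010101010101010101010101010
  (~e | ~c) = 11111010111110101111101011111010
  ((~e | ~c) & c) = 00001010000010100000101000001010
  (((~e | ~c) & c) | d) = 00111011001110110011101100111011
  (~c & b) = 00000000111100000000000011110000
  ((((~e | ~c) & c) | d) & (~c & b)) = 00000000001100000000000000110000
  ((~c & e) & ((((~e | ~c) & c) | d) & (~c & b))) = 00000000000100000000000000010000

((~c & e) & ((((~e | ~c) & c) | d) & (~c & b)))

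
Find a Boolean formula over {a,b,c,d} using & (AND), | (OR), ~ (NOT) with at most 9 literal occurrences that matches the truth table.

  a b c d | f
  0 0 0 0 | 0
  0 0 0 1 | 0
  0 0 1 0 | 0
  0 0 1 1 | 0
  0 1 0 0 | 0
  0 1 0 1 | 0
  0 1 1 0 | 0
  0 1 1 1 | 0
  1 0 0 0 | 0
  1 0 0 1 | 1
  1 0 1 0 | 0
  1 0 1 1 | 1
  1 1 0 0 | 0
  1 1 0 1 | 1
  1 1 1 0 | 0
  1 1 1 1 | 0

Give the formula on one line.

  ~c = 1100110011001100
  ~b = 1111000011110000
  (c | a) = 0011001111111111
  (~b & (c | a)) = 0011000011110000
  (~c | (~b & (c | a))) = 1111110011111100
  (d & a) = 0000000001010101
  ((~c | (~b & (c | a))) & (d & a)) = 0000000001010100

((~c | (~b & (c | a))) & (d & a))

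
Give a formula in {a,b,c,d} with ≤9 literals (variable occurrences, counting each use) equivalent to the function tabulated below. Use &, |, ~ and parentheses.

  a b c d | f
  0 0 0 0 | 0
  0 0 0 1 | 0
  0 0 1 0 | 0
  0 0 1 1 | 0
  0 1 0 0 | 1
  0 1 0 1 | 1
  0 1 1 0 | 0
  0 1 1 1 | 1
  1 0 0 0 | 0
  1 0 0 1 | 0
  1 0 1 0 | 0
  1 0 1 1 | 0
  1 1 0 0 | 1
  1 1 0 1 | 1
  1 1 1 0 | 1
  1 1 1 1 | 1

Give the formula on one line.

(((a | ~b) | ((~b | ~c) | d)) & b)

  ~b = 1111000011110000
  (a | ~b) = 1111000011111111
  ~c = 1100110011001100
  (~b | ~c) = 1111110011111100
  ((~b | ~c) | d) = 1111110111111101
  ((a | ~b) | ((~b | ~c) | d)) = 1111110111111111
  (((a | ~b) | ((~b | ~c) | d)) & b) = 0000110100001111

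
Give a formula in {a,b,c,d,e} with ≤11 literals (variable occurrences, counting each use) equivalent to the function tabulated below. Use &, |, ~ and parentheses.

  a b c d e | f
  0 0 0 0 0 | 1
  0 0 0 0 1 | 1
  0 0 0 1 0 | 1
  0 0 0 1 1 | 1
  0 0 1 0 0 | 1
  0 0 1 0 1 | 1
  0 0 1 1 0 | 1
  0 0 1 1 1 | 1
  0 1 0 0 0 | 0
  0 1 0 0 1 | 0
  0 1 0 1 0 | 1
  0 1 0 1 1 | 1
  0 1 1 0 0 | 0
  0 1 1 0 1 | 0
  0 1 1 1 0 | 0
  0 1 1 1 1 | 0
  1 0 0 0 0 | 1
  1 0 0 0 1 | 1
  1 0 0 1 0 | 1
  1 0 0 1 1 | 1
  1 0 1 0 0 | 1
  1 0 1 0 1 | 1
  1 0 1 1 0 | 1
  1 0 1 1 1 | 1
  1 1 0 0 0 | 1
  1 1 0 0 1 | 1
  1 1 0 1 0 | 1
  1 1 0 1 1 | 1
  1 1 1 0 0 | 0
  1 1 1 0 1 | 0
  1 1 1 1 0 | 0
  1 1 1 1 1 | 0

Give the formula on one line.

(~b | ((((b | a) & ~c) & b) & (d | (b & a))))

  ~b = 11111111000000001111111100000000
  (b | a) = 00000000111111111111111111111111
  ~c = 11110000111100001111000011110000
  ((b | a) & ~c) = 00000000111100001111000011110000
  (((b | a) & ~c) & b) = 00000000111100000000000011110000
  (b & a) = 00000000000000000000000011111111
  (d | (b & a)) = 00110011001100110011001111111111
  ((((b | a) & ~c) & b) & (d | (b & a))) = 00000000001100000000000011110000
  (~b | ((((b | a) & ~c) & b) & (d | (b & a)))) = 11111111001100001111111111110000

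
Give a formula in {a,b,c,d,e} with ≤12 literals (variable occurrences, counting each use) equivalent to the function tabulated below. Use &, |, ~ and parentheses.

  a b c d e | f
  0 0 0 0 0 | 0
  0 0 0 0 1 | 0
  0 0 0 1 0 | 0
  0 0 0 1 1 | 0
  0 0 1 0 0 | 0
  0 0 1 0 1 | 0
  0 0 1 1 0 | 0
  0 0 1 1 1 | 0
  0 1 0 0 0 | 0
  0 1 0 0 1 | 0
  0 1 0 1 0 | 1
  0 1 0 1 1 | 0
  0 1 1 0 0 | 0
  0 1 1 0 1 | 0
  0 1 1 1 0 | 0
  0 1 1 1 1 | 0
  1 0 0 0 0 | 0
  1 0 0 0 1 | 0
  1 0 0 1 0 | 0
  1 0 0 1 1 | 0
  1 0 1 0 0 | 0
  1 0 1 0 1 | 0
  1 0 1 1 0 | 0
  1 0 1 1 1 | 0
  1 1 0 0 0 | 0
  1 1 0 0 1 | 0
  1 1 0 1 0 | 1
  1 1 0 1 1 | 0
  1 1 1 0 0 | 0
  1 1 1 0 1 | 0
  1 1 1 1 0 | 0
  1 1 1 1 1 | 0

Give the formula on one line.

((d & ((b & (~e & d)) | a)) & (((b | c) & ~e) & ~c))

  ~e = 10101010101010101010101010101010
  (~e & d) = 00100010001000100010001000100010
  (b & (~e & d)) = 00000000001000100000000000100010
  ((b & (~e & d)) | a) = 00000000001000101111111111111111
  (d & ((b & (~e & d)) | a)) = 00000000001000100011001100110011
  (b | c) = 00001111111111110000111111111111
  ((b | c) & ~e) = 00001010101010100000101010101010
  ~c = 11110000111100001111000011110000
  (((b | c) & ~e) & ~c) = 00000000101000000000000010100000
  ((d & ((b & (~e & d)) | a)) & (((b | c) & ~e) & ~c)) = 00000000001000000000000000100000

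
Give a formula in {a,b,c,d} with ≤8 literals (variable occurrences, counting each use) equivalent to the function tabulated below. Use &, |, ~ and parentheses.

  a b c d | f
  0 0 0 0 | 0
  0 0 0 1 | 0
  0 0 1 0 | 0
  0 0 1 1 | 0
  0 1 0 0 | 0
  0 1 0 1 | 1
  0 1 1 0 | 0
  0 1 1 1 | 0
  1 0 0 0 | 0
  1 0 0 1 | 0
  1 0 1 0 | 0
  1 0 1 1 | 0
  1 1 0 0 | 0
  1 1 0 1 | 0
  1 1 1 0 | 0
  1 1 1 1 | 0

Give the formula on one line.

((~a & d) & (b & (~a & ~c)))

  ~a = 1111111100000000
  (~a & d) = 0101010100000000
  ~c = 1100110011001100
  (~a & ~c) = 1100110000000000
  (b & (~a & ~c)) = 0000110000000000
  ((~a & d) & (b & (~a & ~c))) = 0000010000000000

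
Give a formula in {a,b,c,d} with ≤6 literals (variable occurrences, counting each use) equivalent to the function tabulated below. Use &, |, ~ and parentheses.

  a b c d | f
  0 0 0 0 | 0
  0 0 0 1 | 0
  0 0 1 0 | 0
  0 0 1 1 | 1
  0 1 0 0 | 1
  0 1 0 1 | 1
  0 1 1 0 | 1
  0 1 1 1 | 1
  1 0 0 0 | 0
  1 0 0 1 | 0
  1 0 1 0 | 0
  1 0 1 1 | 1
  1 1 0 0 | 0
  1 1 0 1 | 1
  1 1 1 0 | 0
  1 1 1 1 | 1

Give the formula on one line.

  (c | b) = 0011111100111111
  ~a = 1111111100000000
  (b & ~a) = 0000111100000000
  ((b & ~a) | d) = 0101111101010101
  ((c | b) & ((b & ~a) | d)) = 0001111100010101

((c | b) & ((b & ~a) | d))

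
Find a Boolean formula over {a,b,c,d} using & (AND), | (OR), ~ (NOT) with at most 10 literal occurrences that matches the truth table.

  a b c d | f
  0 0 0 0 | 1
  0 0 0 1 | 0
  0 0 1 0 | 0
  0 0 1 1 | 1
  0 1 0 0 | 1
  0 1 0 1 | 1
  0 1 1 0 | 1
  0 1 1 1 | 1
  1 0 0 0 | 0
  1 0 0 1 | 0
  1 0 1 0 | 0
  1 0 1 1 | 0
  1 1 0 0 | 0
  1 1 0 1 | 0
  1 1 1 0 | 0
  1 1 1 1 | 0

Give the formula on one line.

  ~d = 1010101010101010
  (~d | c) = 1011101110111011
  ~c = 1100110011001100
  (~c | d) = 1101110111011101
  ~a = 1111111100000000
  (~a & b) = 0000111100000000
  ((~c | d) | (~a & b)) = 1101111111011101
  ((~d | c) & ((~c | d) | (~a & b))) = 1001101110011001
  (b | a) = 0000111111111111
  (((~d | c) & ((~c | d) | (~a & b))) | (b | a)) = 1001111111111111
  ((((~d | c) & ((~c | d) | (~a & b))) | (b | a)) & ~a) = 1001111100000000

((((~d | c) & ((~c | d) | (~a & b))) | (b | a)) & ~a)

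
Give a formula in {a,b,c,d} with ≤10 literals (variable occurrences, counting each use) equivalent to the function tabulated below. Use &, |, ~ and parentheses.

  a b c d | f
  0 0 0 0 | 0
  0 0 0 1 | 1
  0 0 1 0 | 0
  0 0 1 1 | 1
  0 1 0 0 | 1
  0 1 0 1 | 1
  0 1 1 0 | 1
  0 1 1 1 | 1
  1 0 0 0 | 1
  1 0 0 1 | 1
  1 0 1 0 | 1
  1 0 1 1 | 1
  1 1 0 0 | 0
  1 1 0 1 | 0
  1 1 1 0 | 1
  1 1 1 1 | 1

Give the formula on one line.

(((a & ~b) | (d | b)) & ((~a | ~b) | (~a | (c & b))))

  ~b = 1111000011110000
  (a & ~b) = 0000000011110000
  (d | b) = 0101111101011111
  ((a & ~b) | (d | b)) = 0101111111111111
  ~a = 1111111100000000
  (~a | ~b) = 1111111111110000
  (c & b) = 0000001100000011
  (~a | (c & b)) = 1111111100000011
  ((~a | ~b) | (~a | (c & b))) = 1111111111110011
  (((a & ~b) | (d | b)) & ((~a | ~b) | (~a | (c & b)))) = 0101111111110011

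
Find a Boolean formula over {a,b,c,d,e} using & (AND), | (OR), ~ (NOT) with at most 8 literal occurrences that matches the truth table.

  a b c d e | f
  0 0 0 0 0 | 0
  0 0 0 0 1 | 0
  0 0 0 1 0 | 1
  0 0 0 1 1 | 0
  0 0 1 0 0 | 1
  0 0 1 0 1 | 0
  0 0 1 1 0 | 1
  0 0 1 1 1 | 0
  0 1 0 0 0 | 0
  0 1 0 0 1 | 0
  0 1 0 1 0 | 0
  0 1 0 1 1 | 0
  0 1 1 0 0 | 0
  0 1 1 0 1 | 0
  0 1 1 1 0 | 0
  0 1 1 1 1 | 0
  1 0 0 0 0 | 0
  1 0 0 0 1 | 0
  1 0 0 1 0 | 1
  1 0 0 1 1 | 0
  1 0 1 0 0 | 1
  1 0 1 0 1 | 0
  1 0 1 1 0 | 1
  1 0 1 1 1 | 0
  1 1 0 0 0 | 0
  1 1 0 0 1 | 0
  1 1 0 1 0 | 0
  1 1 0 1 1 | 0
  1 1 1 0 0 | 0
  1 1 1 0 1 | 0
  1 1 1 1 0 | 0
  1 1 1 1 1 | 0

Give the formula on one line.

  ~e = 10101010101010101010101010101010
  ~b = 11111111000000001111111100000000
  (~e & ~b) = 10101010000000001010101000000000
  (e | d) = 01110111011101110111011101110111
  (a & d) = 00000000000000000011001100110011
  (c | (a & d)) = 00001111000011110011111100111111
  ((e | d) | (c | (a & d))) = 01111111011111110111111101111111
  ((~e & ~b) & ((e | d) | (c | (a & d)))) = 00101010000000000010101000000000

((~e & ~b) & ((e | d) | (c | (a & d))))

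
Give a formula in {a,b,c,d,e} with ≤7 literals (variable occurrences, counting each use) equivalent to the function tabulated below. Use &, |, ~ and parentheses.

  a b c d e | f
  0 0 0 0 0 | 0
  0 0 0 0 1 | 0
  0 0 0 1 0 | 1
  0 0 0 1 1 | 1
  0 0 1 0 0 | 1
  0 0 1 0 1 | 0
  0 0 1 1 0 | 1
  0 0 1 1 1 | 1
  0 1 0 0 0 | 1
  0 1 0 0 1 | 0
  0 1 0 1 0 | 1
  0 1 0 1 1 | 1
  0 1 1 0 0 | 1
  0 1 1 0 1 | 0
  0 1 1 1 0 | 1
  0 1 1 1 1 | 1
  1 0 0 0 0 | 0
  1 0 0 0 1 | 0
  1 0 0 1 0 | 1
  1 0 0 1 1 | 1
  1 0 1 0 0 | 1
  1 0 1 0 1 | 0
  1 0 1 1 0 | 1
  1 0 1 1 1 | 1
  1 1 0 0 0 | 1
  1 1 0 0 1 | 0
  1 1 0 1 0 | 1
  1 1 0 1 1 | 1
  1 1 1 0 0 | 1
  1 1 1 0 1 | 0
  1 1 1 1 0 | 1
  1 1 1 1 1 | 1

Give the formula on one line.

  (e | c) = 01011111010111110101111101011111
  ((e | c) | b) = 01011111111111110101111111111111
  ~e = 10101010101010101010101010101010
  (((e | c) | b) & ~e) = 00001010101010100000101010101010
  (d | (((e | c) | b) & ~e)) = 00111011101110110011101110111011

(d | (((e | c) | b) & ~e))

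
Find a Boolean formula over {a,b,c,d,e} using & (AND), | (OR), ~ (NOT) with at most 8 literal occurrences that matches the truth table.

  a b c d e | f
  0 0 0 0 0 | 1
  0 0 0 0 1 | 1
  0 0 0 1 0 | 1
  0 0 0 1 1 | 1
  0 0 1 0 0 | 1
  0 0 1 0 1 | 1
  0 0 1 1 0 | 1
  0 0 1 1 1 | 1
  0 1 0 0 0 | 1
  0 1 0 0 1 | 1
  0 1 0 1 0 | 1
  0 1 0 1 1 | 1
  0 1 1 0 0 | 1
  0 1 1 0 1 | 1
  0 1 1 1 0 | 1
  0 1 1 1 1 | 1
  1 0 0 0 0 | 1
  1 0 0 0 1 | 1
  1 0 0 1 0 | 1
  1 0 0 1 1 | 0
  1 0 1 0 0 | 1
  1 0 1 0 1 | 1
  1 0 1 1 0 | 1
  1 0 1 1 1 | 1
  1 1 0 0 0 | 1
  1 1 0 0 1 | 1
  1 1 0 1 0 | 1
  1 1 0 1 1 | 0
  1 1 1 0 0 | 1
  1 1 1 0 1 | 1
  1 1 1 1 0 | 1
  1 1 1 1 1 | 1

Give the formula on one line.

((c | ~d) | ((b & c) | (~a | ~e)))

  ~d = 11001100110011001100110011001100
  (c | ~d) = 11001111110011111100111111001111
  (b & c) = 00000000000011110000000000001111
  ~a = 11111111111111110000000000000000
  ~e = 10101010101010101010101010101010
  (~a | ~e) = 11111111111111111010101010101010
  ((b & c) | (~a | ~e)) = 11111111111111111010101010101111
  ((c | ~d) | ((b & c) | (~a | ~e))) = 11111111111111111110111111101111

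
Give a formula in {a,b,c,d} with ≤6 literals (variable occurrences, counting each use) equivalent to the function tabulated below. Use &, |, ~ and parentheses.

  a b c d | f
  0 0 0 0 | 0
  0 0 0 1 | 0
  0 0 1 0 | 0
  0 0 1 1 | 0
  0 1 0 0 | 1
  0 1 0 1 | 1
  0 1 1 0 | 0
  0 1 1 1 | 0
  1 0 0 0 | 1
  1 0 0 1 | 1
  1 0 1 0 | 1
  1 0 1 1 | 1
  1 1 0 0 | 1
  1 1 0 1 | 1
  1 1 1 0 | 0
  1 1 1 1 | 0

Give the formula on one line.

((~b | ~c) & (b | a))

  ~b = 1111000011110000
  ~c = 1100110011001100
  (~b | ~c) = 1111110011111100
  (b | a) = 0000111111111111
  ((~b | ~c) & (b | a)) = 0000110011111100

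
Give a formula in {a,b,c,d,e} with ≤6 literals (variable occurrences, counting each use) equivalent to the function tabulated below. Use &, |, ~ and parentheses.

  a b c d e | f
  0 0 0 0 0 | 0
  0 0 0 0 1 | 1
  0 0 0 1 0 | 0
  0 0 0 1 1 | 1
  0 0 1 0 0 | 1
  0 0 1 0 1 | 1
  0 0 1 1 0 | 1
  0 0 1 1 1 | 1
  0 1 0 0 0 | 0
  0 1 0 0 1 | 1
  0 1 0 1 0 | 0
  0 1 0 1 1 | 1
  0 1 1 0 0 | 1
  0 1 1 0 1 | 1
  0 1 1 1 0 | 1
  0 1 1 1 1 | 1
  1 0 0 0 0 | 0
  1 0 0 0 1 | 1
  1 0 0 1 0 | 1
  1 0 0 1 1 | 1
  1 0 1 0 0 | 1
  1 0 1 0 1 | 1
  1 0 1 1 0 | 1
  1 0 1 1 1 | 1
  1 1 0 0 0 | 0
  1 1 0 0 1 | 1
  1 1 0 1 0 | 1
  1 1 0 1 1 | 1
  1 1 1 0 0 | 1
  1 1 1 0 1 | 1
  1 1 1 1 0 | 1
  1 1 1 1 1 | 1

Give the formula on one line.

((e | c) | (d & a))

  (e | c) = 01011111010111110101111101011111
  (d & a) = 00000000000000000011001100110011
  ((e | c) | (d & a)) = 01011111010111110111111101111111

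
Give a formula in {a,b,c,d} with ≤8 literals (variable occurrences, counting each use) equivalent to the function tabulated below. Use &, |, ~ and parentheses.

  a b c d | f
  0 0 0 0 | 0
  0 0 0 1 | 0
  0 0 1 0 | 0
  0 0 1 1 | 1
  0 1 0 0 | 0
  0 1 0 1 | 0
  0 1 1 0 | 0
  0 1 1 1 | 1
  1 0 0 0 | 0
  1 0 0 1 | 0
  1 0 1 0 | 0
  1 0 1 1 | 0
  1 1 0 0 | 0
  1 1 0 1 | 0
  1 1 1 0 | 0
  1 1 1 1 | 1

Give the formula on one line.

((b | (~a & c)) & (d & c))

  ~a = 1111111100000000
  (~a & c) = 0011001100000000
  (b | (~a & c)) = 0011111100001111
  (d & c) = 0001000100010001
  ((b | (~a & c)) & (d & c)) = 0001000100000001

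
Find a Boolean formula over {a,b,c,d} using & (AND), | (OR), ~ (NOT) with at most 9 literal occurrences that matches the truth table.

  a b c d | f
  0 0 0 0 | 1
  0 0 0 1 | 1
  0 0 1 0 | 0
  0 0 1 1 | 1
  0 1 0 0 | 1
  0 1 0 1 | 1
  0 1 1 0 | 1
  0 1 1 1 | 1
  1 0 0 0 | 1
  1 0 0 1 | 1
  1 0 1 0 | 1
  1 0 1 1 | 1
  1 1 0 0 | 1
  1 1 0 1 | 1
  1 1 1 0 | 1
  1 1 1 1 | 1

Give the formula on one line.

  ~c = 1100110011001100
  ~b = 1111000011110000
  (~c & ~b) = 1100000011000000
  ((~c & ~b) | b) = 1100111111001111
  (d | a) = 0101010111111111
  ((d | a) & c) = 0001000100110011
  (((~c & ~b) | b) | ((d | a) & c)) = 1101111111111111

(((~c & ~b) | b) | ((d | a) & c))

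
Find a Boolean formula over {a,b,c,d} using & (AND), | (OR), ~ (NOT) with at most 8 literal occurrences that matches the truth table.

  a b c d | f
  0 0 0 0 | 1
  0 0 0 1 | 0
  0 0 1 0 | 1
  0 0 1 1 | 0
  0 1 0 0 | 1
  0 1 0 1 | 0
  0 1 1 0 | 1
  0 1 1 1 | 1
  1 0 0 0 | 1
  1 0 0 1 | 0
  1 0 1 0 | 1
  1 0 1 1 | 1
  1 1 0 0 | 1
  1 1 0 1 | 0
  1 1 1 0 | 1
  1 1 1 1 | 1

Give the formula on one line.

(((~a | c) & (a & d)) | (~d | ((b | ~d) & c)))

  ~a = 1111111100000000
  (~a | c) = 1111111100110011
  (a & d) = 0000000001010101
  ((~a | c) & (a & d)) = 0000000000010001
  ~d = 1010101010101010
  (b | ~d) = 1010111110101111
  ((b | ~d) & c) = 0010001100100011
  (~d | ((b | ~d) & c)) = 1010101110101011
  (((~a | c) & (a & d)) | (~d | ((b | ~d) & c))) = 1010101110111011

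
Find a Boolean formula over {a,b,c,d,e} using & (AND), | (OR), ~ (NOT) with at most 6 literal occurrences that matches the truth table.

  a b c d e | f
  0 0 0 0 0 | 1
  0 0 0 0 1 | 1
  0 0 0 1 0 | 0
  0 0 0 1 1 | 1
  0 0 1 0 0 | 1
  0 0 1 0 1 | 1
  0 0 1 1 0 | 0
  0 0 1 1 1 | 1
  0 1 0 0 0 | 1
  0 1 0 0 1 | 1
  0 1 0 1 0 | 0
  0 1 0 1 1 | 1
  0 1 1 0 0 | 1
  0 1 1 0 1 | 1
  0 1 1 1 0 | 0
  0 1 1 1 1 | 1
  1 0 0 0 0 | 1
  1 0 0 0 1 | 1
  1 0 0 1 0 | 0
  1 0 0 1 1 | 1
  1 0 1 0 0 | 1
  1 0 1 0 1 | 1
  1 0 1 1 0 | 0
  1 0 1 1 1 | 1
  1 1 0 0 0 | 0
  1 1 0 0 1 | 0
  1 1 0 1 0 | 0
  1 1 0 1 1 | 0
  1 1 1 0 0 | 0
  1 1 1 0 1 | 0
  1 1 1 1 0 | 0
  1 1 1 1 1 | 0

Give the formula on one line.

  ~d = 11001100110011001100110011001100
  (e | ~d) = 11011101110111011101110111011101
  ~b = 11111111000000001111111100000000
  ~a = 11111111111111110000000000000000
  (~b | ~a) = 11111111111111111111111100000000
  ((e | ~d) & (~b | ~a)) = 11011101110111011101110100000000

((e | ~d) & (~b | ~a))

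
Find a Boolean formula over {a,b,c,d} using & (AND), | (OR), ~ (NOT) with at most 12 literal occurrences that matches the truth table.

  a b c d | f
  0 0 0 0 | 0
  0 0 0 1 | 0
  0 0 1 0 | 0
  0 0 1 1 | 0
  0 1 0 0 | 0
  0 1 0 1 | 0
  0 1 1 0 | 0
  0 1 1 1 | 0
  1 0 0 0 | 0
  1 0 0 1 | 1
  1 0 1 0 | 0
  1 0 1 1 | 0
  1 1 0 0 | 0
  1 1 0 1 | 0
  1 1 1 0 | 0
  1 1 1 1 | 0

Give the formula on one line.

((((a | c) & d) | b) & (((~b | c) & (~b | d)) & ~c))

  (a | c) = 0011001111111111
  ((a | c) & d) = 0001000101010101
  (((a | c) & d) | b) = 0001111101011111
  ~b = 1111000011110000
  (~b | c) = 1111001111110011
  (~b | d) = 1111010111110101
  ((~b | c) & (~b | d)) = 1111000111110001
  ~c = 1100110011001100
  (((~b | c) & (~b | d)) & ~c) = 1100000011000000
  ((((a | c) & d) | b) & (((~b | c) & (~b | d)) & ~c)) = 0000000001000000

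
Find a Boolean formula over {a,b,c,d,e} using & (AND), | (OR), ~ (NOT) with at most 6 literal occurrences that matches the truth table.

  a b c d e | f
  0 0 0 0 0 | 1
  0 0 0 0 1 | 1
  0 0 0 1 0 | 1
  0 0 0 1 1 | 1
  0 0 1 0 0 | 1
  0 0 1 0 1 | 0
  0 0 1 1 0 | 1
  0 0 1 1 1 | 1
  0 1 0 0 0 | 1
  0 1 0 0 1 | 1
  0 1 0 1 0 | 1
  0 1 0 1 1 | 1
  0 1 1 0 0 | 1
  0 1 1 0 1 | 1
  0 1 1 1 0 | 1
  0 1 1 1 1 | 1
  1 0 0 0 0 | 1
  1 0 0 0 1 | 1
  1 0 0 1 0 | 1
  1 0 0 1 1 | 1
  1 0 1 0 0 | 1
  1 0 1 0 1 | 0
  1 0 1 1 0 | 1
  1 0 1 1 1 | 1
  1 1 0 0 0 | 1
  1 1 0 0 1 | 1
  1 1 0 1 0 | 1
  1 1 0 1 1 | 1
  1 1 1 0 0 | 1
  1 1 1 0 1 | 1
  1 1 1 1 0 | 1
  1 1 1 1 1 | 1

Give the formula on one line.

((~e | (b | d)) | (d | ~c))

  ~e = 10101010101010101010101010101010
  (b | d) = 00110011111111110011001111111111
  (~e | (b | d)) = 10111011111111111011101111111111
  ~c = 11110000111100001111000011110000
  (d | ~c) = 11110011111100111111001111110011
  ((~e | (b | d)) | (d | ~c)) = 11111011111111111111101111111111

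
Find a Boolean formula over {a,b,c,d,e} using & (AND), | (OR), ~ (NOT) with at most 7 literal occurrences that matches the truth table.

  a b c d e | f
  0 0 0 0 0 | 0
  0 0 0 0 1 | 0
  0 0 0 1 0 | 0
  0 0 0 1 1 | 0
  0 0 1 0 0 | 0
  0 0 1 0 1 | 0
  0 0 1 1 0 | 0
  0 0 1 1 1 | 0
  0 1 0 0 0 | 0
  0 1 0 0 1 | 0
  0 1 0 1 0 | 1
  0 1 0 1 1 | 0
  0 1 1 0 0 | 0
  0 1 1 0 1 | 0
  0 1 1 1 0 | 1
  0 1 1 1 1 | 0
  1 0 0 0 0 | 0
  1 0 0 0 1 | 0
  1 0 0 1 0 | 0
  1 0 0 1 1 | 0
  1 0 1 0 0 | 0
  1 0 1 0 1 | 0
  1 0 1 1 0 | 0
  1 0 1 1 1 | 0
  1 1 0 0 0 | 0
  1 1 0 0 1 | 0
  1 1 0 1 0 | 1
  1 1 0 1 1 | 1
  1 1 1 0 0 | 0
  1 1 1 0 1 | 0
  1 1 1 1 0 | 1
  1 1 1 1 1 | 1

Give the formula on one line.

(((~b | ((d | ~a) & a)) | (~e & d)) & b)

  ~b = 11111111000000001111111100000000
  ~a = 11111111111111110000000000000000
  (d | ~a) = 11111111111111110011001100110011
  ((d | ~a) & a) = 00000000000000000011001100110011
  (~b | ((d | ~a) & a)) = 11111111000000001111111100110011
  ~e = 10101010101010101010101010101010
  (~e & d) = 00100010001000100010001000100010
  ((~b | ((d | ~a) & a)) | (~e & d)) = 11111111001000101111111100110011
  (((~b | ((d | ~a) & a)) | (~e & d)) & b) = 00000000001000100000000000110011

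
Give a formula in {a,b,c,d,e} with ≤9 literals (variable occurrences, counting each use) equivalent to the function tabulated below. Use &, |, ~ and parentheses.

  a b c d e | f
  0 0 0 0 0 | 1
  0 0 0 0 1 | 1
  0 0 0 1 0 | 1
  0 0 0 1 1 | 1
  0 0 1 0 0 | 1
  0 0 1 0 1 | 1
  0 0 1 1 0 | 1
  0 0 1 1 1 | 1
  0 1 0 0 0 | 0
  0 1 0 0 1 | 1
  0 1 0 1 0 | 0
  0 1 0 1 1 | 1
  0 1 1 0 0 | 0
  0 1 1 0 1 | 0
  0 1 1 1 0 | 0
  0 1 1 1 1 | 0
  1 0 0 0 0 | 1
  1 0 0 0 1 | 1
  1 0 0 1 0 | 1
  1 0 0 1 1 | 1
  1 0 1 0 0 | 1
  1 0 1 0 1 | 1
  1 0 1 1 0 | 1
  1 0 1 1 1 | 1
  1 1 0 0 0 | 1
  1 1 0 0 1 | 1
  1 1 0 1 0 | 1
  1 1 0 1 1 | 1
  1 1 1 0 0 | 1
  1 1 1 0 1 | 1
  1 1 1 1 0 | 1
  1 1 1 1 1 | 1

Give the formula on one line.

  ~c = 11110000111100001111000011110000
  (e & ~c) = 01010000010100000101000001010000
  ~b = 11111111000000001111111100000000
  (c | a) = 00001111000011111111111111111111
  (~b | a) = 11111111000000001111111111111111
  ((c | a) & (~b | a)) = 00001111000000001111111111111111
  (~b | ((c | a) & (~b | a))) = 11111111000000001111111111111111
  ((e & ~c) | (~b | ((c | a) & (~b | a)))) = 11111111010100001111111111111111

((e & ~c) | (~b | ((c | a) & (~b | a))))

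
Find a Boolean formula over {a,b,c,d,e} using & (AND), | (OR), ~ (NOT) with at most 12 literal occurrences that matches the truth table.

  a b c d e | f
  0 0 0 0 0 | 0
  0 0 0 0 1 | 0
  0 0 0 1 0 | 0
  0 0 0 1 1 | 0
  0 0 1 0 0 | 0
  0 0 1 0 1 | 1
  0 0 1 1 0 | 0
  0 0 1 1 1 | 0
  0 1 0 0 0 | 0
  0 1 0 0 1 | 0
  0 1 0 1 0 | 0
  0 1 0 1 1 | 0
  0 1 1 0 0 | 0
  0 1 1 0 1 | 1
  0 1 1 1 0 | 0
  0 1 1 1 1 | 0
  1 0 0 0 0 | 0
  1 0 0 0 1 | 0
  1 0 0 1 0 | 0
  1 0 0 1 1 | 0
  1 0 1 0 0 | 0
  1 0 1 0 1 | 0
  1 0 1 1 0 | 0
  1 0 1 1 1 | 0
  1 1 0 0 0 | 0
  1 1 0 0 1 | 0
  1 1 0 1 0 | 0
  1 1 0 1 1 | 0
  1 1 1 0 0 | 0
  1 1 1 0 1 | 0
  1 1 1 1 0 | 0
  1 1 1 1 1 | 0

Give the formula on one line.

((a | ~d) & (~a & (((c | a) & (d | e)) & (c | d))))

  ~d = 11001100110011001100110011001100
  (a | ~d) = 11001100110011001111111111111111
  ~a = 11111111111111110000000000000000
  (c | a) = 00001111000011111111111111111111
  (d | e) = 01110111011101110111011101110111
  ((c | a) & (d | e)) = 00000111000001110111011101110111
  (c | d) = 00111111001111110011111100111111
  (((c | a) & (d | e)) & (c | d)) = 00000111000001110011011100110111
  (~a & (((c | a) & (d | e)) & (c | d))) = 00000111000001110000000000000000
  ((a | ~d) & (~a & (((c | a) & (d | e)) & (c | d)))) = 00000100000001000000000000000000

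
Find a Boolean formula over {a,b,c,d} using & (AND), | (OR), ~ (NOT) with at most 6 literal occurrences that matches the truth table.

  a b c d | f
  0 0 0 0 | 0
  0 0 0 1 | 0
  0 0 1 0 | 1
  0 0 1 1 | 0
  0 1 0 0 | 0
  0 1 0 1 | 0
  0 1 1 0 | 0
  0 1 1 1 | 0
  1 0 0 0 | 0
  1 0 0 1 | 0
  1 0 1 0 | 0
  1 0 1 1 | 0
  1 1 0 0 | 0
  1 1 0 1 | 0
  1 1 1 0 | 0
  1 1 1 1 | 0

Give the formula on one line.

  ~c = 1100110011001100
  ~d = 1010101010101010
  (~c | ~d) = 1110111011101110
  ~a = 1111111100000000
  (b | ~a) = 1111111100001111
  (c & (b | ~a)) = 0011001100000011
  ((~c | ~d) & (c & (b | ~a))) = 0010001000000010
  ~b = 1111000011110000
  (((~c | ~d) & (c & (b | ~a))) & ~b) = 0010000000000000

(((~c | ~d) & (c & (b | ~a))) & ~b)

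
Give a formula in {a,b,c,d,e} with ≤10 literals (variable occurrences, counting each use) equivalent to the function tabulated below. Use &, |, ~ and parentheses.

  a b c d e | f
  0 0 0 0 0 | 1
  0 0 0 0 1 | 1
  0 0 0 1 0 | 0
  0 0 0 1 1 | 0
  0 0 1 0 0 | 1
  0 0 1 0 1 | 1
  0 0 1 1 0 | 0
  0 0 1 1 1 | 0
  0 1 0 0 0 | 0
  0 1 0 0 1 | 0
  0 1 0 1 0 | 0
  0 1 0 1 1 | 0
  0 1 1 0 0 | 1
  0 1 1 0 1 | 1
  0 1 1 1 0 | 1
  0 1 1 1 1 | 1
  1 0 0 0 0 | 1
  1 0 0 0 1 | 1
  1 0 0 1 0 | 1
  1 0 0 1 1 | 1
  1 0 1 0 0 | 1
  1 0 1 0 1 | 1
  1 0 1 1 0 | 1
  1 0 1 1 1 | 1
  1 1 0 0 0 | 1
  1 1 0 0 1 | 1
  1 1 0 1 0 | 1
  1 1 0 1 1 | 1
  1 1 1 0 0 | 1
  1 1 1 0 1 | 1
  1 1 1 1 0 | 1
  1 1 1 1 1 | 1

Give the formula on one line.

  ~d = 11001100110011001100110011001100
  ~b = 11111111000000001111111100000000
  (~b | a) = 11111111000000001111111111111111
  ~a = 11111111111111110000000000000000
  ((~b | a) & ~a) = 11111111000000000000000000000000
  (~d & ((~b | a) & ~a)) = 11001100000000000000000000000000
  ((~d & ((~b | a) & ~a)) | a) = 11001100000000001111111111111111
  (b | a) = 00000000111111111111111111111111
  (c & (b | a)) = 00000000000011110000111100001111
  (((~d & ((~b | a) & ~a)) | a) | (c & (b | a))) = 11001100000011111111111111111111

(((~d & ((~b | a) & ~a)) | a) | (c & (b | a)))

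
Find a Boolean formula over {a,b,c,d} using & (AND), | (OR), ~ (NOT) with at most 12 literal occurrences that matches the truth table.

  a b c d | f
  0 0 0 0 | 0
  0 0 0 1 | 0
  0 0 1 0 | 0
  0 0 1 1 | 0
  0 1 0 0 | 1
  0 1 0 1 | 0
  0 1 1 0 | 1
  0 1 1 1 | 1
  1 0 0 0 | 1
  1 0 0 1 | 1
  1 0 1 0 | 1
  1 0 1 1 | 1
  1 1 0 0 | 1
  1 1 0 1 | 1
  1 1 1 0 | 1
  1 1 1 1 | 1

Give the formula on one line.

(((b | (d & a)) & (~c & (~a & ~d))) | (a | (c & b)))

  (d & a) = 0000000001010101
  (b | (d & a)) = 0000111101011111
  ~c = 1100110011001100
  ~a = 1111111100000000
  ~d = 1010101010101010
  (~a & ~d) = 1010101000000000
  (~c & (~a & ~d)) = 1000100000000000
  ((b | (d & a)) & (~c & (~a & ~d))) = 0000100000000000
  (c & b) = 0000001100000011
  (a | (c & b)) = 0000001111111111
  (((b | (d & a)) & (~c & (~a & ~d))) | (a | (c & b))) = 0000101111111111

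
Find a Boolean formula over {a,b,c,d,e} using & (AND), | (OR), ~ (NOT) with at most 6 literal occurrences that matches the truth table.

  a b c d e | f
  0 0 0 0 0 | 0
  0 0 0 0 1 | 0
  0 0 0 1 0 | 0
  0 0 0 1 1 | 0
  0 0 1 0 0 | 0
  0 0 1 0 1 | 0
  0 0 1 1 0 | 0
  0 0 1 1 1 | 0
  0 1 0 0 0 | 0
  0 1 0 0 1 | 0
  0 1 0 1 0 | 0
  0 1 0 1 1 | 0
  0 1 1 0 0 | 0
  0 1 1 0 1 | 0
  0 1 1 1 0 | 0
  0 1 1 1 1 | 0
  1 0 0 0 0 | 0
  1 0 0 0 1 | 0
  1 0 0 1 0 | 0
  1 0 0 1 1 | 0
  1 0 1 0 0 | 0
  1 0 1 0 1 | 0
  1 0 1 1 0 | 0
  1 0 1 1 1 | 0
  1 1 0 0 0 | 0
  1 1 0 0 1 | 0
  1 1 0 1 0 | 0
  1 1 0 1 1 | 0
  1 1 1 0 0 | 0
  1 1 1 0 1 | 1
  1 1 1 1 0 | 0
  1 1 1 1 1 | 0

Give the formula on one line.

((~b | (e & a)) & (b & (~d & c)))

  ~b = 11111111000000001111111100000000
  (e & a) = 00000000000000000101010101010101
  (~b | (e & a)) = 11111111000000001111111101010101
  ~d = 11001100110011001100110011001100
  (~d & c) = 00001100000011000000110000001100
  (b & (~d & c)) = 00000000000011000000000000001100
  ((~b | (e & a)) & (b & (~d & c))) = 00000000000000000000000000000100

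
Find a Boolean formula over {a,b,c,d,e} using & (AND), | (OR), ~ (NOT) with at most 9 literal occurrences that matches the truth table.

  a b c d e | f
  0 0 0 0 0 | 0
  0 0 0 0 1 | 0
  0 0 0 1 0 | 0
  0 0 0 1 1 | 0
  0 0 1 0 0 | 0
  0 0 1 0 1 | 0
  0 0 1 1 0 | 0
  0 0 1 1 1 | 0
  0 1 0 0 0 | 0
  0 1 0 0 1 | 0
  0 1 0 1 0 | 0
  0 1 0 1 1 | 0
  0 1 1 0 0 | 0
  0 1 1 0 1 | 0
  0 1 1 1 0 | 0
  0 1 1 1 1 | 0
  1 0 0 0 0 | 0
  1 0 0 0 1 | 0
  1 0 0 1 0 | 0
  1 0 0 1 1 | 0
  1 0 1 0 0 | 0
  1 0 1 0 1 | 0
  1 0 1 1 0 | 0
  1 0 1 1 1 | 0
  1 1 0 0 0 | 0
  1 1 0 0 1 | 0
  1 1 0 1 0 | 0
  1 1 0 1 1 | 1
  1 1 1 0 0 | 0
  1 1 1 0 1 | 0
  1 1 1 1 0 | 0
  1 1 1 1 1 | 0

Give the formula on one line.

(((b & ~c) | (b & a)) & (a & ((d & ~c) & e)))

  ~c = 11110000111100001111000011110000
  (b & ~c) = 00000000111100000000000011110000
  (b & a) = 00000000000000000000000011111111
  ((b & ~c) | (b & a)) = 00000000111100000000000011111111
  (d & ~c) = 00110000001100000011000000110000
  ((d & ~c) & e) = 00010000000100000001000000010000
  (a & ((d & ~c) & e)) = 00000000000000000001000000010000
  (((b & ~c) | (b & a)) & (a & ((d & ~c) & e))) = 00000000000000000000000000010000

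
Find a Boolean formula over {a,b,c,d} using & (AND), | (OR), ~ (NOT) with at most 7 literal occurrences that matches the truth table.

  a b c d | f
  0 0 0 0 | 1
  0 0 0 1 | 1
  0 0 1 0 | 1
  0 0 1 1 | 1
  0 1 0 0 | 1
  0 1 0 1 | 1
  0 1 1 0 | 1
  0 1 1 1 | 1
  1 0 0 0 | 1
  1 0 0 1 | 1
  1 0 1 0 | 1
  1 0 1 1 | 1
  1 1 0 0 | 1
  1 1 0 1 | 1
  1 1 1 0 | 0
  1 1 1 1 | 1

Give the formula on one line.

(~c | ((~b | ~a) | d))

  ~c = 1100110011001100
  ~b = 1111000011110000
  ~a = 1111111100000000
  (~b | ~a) = 1111111111110000
  ((~b | ~a) | d) = 1111111111110101
  (~c | ((~b | ~a) | d)) = 1111111111111101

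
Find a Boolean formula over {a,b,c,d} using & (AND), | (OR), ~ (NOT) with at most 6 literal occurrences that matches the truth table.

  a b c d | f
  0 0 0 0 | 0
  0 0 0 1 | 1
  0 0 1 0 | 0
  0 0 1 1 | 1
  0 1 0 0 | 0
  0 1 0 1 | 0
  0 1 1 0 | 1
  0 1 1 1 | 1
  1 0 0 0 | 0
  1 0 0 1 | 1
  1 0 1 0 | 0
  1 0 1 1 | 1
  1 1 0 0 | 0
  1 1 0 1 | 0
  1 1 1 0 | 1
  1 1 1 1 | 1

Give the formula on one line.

  (b & c) = 0000001100000011
  ~b = 1111000011110000
  (d & ~b) = 0101000001010000
  ((b & c) | (d & ~b)) = 0101001101010011

((b & c) | (d & ~b))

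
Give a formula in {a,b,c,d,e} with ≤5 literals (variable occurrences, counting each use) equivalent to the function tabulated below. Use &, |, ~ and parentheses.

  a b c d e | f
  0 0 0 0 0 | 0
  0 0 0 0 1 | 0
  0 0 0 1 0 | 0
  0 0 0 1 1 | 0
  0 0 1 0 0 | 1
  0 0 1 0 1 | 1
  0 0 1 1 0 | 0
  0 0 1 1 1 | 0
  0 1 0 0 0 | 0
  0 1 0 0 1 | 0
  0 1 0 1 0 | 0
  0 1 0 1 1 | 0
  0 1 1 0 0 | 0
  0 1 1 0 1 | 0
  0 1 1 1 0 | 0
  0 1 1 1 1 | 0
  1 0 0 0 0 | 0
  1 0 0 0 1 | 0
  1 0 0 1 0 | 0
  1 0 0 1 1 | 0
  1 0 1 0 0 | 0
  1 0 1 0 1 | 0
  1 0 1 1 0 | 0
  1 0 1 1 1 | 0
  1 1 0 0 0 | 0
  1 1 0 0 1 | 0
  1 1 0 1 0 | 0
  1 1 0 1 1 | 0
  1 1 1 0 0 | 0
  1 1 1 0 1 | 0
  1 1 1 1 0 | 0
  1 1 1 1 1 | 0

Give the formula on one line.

  ~d = 11001100110011001100110011001100
  ~a = 11111111111111110000000000000000
  (~a & c) = 00001111000011110000000000000000
  ~b = 11111111000000001111111100000000
  ((~a & c) & ~b) = 00001111000000000000000000000000
  (~d & ((~a & c) & ~b)) = 00001100000000000000000000000000

(~d & ((~a & c) & ~b))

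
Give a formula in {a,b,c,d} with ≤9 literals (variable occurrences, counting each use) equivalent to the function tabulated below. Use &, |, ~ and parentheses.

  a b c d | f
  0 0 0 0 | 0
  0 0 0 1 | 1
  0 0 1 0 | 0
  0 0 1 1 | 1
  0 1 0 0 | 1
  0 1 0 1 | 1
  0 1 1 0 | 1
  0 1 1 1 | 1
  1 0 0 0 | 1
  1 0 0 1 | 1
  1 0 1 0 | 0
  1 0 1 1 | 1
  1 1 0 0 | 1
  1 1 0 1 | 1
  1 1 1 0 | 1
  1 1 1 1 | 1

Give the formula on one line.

  (d | b) = 0101111101011111
  ~b = 1111000011110000
  ~c = 1100110011001100
  (a & ~c) = 0000000011001100
  (d | (a & ~c)) = 0101010111011101
  (~b & (d | (a & ~c))) = 0101000011010000
  ((d | b) | (~b & (d | (a & ~c)))) = 0101111111011111

((d | b) | (~b & (d | (a & ~c))))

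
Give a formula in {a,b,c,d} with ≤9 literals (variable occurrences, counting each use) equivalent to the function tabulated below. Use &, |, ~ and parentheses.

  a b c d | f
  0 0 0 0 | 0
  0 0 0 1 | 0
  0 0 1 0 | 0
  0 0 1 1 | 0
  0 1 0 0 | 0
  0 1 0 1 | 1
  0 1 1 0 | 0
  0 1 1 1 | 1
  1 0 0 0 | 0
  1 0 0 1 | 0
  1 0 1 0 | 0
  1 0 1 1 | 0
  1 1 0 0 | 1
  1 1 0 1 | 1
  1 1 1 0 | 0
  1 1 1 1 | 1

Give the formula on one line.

(b & ((d | ~b) | (((b | c) & ~c) & a)))

  ~b = 1111000011110000
  (d | ~b) = 1111010111110101
  (b | c) = 0011111100111111
  ~c = 1100110011001100
  ((b | c) & ~c) = 0000110000001100
  (((b | c) & ~c) & a) = 0000000000001100
  ((d | ~b) | (((b | c) & ~c) & a)) = 1111010111111101
  (b & ((d | ~b) | (((b | c) & ~c) & a))) = 0000010100001101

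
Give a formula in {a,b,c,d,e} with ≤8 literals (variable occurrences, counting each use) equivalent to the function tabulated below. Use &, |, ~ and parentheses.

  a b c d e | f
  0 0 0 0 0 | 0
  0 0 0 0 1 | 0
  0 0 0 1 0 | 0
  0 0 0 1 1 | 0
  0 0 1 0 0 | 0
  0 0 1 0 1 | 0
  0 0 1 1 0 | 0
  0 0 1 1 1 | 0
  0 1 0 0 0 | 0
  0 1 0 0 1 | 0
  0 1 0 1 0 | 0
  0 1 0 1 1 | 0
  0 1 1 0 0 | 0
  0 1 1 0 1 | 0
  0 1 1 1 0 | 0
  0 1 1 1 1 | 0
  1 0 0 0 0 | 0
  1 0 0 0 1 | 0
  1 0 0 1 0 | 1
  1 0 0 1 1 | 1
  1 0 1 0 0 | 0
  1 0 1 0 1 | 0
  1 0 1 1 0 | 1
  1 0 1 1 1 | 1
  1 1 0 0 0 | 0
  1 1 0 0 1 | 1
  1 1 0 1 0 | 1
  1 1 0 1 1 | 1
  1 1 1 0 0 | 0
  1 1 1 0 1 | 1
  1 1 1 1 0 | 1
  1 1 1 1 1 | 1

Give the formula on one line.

((a | (~d & ~e)) & ((e & b) | d))

  ~d = 11001100110011001100110011001100
  ~e = 10101010101010101010101010101010
  (~d & ~e) = 10001000100010001000100010001000
  (a | (~d & ~e)) = 10001000100010001111111111111111
  (e & b) = 00000000010101010000000001010101
  ((e & b) | d) = 00110011011101110011001101110111
  ((a | (~d & ~e)) & ((e & b) | d)) = 00000000000000000011001101110111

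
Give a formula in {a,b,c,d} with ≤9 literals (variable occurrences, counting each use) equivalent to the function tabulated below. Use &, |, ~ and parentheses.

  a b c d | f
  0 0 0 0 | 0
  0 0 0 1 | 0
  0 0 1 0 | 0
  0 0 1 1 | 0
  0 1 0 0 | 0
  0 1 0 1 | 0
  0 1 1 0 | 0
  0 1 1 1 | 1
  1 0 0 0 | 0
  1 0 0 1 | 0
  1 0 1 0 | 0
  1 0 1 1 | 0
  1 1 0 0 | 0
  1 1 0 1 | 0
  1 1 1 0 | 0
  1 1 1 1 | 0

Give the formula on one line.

((d & c) & (((~c | b) & ~a) & (b | a)))

  (d & c) = 0001000100010001
  ~c = 1100110011001100
  (~c | b) = 1100111111001111
  ~a = 1111111100000000
  ((~c | b) & ~a) = 1100111100000000
  (b | a) = 0000111111111111
  (((~c | b) & ~a) & (b | a)) = 0000111100000000
  ((d & c) & (((~c | b) & ~a) & (b | a))) = 0000000100000000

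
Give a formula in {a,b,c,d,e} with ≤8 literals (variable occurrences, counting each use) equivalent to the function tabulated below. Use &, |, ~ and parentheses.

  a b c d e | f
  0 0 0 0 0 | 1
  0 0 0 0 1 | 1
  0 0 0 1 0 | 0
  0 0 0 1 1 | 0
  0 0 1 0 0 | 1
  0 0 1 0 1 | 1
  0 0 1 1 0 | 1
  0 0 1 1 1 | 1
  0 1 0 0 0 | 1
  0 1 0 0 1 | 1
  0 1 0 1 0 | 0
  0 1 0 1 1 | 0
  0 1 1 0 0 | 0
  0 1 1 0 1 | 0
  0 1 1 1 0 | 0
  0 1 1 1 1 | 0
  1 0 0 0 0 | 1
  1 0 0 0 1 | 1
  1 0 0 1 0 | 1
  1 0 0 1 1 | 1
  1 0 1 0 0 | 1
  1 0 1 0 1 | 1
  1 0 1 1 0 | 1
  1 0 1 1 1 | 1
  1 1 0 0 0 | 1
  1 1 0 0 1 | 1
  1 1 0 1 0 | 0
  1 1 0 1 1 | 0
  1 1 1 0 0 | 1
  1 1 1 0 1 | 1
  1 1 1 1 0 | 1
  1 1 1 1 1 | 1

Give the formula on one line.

  ~d = 11001100110011001100110011001100
  ~b = 11111111000000001111111100000000
  (~b & a) = 00000000000000001111111100000000
  (~d | (~b & a)) = 11001100110011001111111111001100
  (c | (~d | (~b & a))) = 11001111110011111111111111001111
  ~c = 11110000111100001111000011110000
  (b & ~c) = 00000000111100000000000011110000
  ((b & ~c) | ~b) = 11111111111100001111111111110000
  (a | ((b & ~c) | ~b)) = 11111111111100001111111111111111
  ((c | (~d | (~b & a))) & (a | ((b & ~c) | ~b))) = 11001111110000001111111111001111

((c | (~d | (~b & a))) & (a | ((b & ~c) | ~b)))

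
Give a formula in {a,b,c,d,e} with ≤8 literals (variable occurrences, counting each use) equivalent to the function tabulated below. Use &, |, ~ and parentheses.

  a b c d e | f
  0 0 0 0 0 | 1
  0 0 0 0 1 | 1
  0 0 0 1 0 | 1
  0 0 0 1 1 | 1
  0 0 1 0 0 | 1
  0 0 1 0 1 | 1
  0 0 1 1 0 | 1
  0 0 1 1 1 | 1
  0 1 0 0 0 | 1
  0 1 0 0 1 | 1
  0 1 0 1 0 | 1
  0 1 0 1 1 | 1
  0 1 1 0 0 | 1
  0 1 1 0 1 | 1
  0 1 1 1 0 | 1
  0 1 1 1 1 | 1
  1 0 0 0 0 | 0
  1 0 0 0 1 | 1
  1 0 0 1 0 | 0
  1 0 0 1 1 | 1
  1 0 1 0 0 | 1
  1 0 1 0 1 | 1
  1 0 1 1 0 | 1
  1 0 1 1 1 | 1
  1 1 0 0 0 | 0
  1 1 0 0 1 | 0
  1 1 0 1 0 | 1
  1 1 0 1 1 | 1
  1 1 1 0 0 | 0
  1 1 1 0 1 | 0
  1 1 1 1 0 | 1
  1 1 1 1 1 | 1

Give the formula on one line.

  (d & b) = 00000000001100110000000000110011
  (a & (d & b)) = 00000000000000000000000000110011
  ~b = 11111111000000001111111100000000
  (e | c) = 01011111010111110101111101011111
  (~b & (e | c)) = 01011111000000000101111100000000
  ((a & (d & b)) | (~b & (e | c))) = 01011111000000000101111100110011
  ~a = 11111111111111110000000000000000
  (((a & (d & b)) | (~b & (e | c))) | ~a) = 11111111111111110101111100110011

(((a & (d & b)) | (~b & (e | c))) | ~a)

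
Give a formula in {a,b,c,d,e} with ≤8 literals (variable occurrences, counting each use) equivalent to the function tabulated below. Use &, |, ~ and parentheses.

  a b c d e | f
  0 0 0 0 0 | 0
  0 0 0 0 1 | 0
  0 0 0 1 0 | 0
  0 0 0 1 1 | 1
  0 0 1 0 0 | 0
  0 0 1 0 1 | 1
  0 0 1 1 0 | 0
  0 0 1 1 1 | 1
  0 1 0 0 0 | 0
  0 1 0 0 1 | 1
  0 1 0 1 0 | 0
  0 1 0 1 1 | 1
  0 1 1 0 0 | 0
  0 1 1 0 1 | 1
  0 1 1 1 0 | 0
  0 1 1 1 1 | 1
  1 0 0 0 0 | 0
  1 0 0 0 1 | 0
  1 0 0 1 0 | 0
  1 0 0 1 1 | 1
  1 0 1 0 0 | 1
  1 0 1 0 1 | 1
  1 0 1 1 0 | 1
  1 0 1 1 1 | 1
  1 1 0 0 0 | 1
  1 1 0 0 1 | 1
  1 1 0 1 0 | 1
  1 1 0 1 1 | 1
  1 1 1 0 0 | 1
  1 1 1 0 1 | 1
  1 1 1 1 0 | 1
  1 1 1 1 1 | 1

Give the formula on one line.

((a | e) & (b | ((~c & (d & e)) | c)))

  (a | e) = 01010101010101011111111111111111
  ~c = 11110000111100001111000011110000
  (d & e) = 00010001000100010001000100010001
  (~c & (d & e)) = 00010000000100000001000000010000
  ((~c & (d & e)) | c) = 00011111000111110001111100011111
  (b | ((~c & (d & e)) | c)) = 00011111111111110001111111111111
  ((a | e) & (b | ((~c & (d & e)) | c))) = 00010101010101010001111111111111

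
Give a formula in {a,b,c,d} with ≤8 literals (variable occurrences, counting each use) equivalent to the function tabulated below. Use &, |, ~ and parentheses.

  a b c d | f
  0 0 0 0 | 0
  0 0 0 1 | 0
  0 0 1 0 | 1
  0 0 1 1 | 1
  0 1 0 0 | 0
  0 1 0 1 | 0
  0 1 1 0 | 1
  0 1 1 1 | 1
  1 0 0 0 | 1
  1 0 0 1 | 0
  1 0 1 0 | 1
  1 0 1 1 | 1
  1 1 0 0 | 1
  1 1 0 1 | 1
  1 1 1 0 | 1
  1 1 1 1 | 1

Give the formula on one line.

  (c | a) = 0011001111111111
  ~a = 1111111100000000
  (b | ~a) = 1111111100001111
  ~d = 1010101010101010
  (~d | c) = 1011101110111011
  ((b | ~a) | (~d | c)) = 1111111110111111
  ((c | a) & ((b | ~a) | (~d | c))) = 0011001110111111

((c | a) & ((b | ~a) | (~d | c)))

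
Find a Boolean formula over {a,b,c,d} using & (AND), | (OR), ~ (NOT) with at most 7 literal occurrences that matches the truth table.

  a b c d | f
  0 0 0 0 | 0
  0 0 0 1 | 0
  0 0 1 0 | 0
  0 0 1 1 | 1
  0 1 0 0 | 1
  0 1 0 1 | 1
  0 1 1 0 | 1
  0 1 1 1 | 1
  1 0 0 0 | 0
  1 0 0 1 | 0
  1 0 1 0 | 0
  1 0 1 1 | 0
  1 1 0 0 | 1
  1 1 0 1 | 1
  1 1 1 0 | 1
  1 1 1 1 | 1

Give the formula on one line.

  ~a = 1111111100000000
  (a & b) = 0000000000001111
  (~a | (a & b)) = 1111111100001111
  ((~a | (a & b)) & d) = 0101010100000101
  (((~a | (a & b)) & d) & c) = 0001000100000001
  (b | (((~a | (a & b)) & d) & c)) = 0001111100001111

(b | (((~a | (a & b)) & d) & c))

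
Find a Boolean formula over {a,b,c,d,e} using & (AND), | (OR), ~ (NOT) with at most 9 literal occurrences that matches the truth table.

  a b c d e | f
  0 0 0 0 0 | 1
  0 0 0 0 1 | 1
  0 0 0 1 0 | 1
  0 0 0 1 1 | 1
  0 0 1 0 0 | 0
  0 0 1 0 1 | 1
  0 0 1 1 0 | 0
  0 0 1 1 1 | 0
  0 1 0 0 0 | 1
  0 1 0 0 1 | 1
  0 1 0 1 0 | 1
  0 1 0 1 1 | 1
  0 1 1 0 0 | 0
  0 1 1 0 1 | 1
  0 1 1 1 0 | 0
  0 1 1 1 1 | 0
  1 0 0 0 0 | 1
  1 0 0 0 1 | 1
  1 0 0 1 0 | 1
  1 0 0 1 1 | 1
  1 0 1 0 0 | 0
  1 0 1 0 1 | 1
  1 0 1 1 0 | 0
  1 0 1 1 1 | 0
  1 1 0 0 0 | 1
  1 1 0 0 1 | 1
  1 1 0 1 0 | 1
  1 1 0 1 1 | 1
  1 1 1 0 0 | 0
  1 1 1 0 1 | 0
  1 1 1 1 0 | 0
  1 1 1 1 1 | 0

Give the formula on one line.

  ~b = 11111111000000001111111100000000
  ~e = 10101010101010101010101010101010
  ~a = 11111111111111110000000000000000
  (~e | ~a) = 11111111111111111010101010101010
  (~b | (~e | ~a)) = 11111111111111111111111110101010
  ~d = 11001100110011001100110011001100
  (e & ~d) = 01000100010001000100010001000100
  ((~b | (~e | ~a)) & (e & ~d)) = 01000100010001000100010000000000
  ~c = 11110000111100001111000011110000
  (((~b | (~e | ~a)) & (e & ~d)) | ~c) = 11110100111101001111010011110000

(((~b | (~e | ~a)) & (e & ~d)) | ~c)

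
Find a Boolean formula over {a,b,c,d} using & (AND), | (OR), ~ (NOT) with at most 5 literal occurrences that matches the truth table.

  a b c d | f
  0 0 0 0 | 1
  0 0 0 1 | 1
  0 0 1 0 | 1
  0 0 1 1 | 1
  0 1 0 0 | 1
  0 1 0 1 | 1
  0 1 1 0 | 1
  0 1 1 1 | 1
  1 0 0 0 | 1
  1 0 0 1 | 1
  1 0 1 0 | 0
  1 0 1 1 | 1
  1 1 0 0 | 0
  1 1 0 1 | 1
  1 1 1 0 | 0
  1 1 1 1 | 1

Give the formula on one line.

((~a | d) | (~c & ~b))

  ~a = 1111111100000000
  (~a | d) = 1111111101010101
  ~c = 1100110011001100
  ~b = 1111000011110000
  (~c & ~b) = 1100000011000000
  ((~a | d) | (~c & ~b)) = 1111111111010101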